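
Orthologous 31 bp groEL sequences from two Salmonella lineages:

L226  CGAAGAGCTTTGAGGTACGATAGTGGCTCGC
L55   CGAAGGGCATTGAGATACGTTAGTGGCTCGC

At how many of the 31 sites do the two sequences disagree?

The sequences differ at positions 6 (A/G), 9 (T/A), 15 (G/A), 20 (A/T).
That gives 4 mismatches out of 31 aligned sites, so the Hamming distance is 4.

4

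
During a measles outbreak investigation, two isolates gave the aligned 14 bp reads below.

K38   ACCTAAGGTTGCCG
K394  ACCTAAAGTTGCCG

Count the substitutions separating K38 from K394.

1

A single mismatch occurs at site 7 (G/A).
That gives 1 mismatch out of 14 aligned sites, so the Hamming distance is 1.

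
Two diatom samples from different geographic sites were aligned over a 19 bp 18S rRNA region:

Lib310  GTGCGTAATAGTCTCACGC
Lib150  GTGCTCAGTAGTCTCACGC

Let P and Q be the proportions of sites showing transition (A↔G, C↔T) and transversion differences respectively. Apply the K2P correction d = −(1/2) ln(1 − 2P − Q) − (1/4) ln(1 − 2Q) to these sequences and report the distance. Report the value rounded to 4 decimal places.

Differing sites — 5:G/T (Tv); 6:T/C (Ti); 8:A/G (Ti).
Of the 3 differences, 2 transitions and 1 transversion over 19 sites: P = 2/19 = 0.105263, Q = 1/19 = 0.052632.
d = −0.5·ln(0.736842) − 0.25·ln(0.894736) = −0.5·(-0.305382) − 0.25·(-0.111227) = 0.1805.

0.1805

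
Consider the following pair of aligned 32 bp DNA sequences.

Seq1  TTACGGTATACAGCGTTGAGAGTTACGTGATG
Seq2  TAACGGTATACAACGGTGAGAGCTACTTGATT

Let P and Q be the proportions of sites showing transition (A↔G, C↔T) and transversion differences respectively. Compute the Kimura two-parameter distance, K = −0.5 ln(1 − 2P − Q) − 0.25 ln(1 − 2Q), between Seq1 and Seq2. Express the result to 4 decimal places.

0.2158

Mismatches occur at site 2 (T↔A, transversion), site 13 (G↔A, transition), site 16 (T↔G, transversion), site 23 (T↔C, transition), site 27 (G↔T, transversion), site 32 (G↔T, transversion).
Of the 6 differences, 2 transitions and 4 transversions over 32 sites: P = 2/32 = 0.062500, Q = 4/32 = 0.125000.
d = −0.5·ln(0.750000) − 0.25·ln(0.750000) = −0.5·(-0.287682) − 0.25·(-0.287682) = 0.2158.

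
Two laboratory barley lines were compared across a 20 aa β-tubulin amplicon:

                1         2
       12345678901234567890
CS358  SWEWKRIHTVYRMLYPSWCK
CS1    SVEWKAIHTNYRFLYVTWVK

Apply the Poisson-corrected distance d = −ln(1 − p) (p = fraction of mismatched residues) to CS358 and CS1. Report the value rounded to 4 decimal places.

The sequences differ at positions 2 (W/V), 6 (R/A), 10 (V/N), 13 (M/F), 16 (P/V), 17 (S/T), 19 (C/V).
p = 7/20 = 0.350000.
d = −ln(1 − 0.350000) = −ln(0.650000) = 0.4308.

0.4308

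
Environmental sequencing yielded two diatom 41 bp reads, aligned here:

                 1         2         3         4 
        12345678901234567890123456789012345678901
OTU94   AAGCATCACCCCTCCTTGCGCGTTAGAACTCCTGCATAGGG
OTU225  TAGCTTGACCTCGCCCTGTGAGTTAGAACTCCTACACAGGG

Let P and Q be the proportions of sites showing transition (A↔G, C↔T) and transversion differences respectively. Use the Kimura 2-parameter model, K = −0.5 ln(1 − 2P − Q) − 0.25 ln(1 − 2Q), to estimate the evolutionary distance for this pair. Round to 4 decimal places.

0.2976

Mismatches occur at site 1 (A→T, transversion), site 5 (A→T, transversion), site 7 (C→G, transversion), site 11 (C→T, transition), site 13 (T→G, transversion), site 16 (T→C, transition), site 19 (C→T, transition), site 21 (C→A, transversion), site 34 (G→A, transition), site 37 (T→C, transition).
Of the 10 differences, 5 transitions and 5 transversions over 41 sites: P = 5/41 = 0.121951, Q = 5/41 = 0.121951.
d = −0.5·ln(0.634147) − 0.25·ln(0.756098) = −0.5·(-0.455474) − 0.25·(-0.279584) = 0.2976.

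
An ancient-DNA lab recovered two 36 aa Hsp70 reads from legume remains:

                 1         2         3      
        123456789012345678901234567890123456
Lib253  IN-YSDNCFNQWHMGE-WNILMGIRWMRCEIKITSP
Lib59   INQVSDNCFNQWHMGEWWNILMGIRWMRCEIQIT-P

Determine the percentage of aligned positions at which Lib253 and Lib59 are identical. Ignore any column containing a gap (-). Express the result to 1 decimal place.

93.9%

Excluding the 3 gap columns leaves 33 comparable sites.
Differing sites — 4:Y/V; 32:K/Q.
31 of the 33 comparable sites match, so the percent identity is 31/33 × 100 = 93.9%.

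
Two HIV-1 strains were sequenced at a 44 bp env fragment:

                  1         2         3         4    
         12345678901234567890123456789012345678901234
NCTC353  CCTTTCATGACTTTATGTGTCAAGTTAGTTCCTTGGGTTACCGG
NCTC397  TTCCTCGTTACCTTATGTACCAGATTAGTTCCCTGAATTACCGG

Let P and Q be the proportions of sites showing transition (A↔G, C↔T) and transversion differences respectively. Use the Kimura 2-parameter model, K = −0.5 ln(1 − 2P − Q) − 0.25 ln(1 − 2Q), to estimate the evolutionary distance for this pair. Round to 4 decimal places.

The sequences differ at positions 1 (C/T, transition), 2 (C/T, transition), 3 (T/C, transition), 4 (T/C, transition), 7 (A/G, transition), 9 (G/T, transversion), 12 (T/C, transition), 19 (G/A, transition), 20 (T/C, transition), 23 (A/G, transition), 24 (G/A, transition), 33 (T/C, transition), 36 (G/A, transition), 37 (G/A, transition).
Of the 14 differences, 13 transitions and 1 transversion over 44 sites: P = 13/44 = 0.295455, Q = 1/44 = 0.022727.
d = −0.5·ln(0.386363) − 0.25·ln(0.954546) = −0.5·(-0.950978) − 0.25·(-0.046519) = 0.4871.

0.4871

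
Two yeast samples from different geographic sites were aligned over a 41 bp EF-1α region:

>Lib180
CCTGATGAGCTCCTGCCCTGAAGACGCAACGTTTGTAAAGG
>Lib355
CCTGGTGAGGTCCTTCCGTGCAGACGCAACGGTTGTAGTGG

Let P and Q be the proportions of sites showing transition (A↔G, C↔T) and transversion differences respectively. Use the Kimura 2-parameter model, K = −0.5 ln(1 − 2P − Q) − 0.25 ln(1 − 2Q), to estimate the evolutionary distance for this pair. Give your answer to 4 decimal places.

Differing sites — 5:A/G (Ti); 10:C/G (Tv); 15:G/T (Tv); 18:C/G (Tv); 21:A/C (Tv); 32:T/G (Tv); 38:A/G (Ti); 39:A/T (Tv).
Of the 8 differences, 2 transitions and 6 transversions over 41 sites: P = 2/41 = 0.048780, Q = 6/41 = 0.146341.
d = −0.5·ln(0.756099) − 0.25·ln(0.707318) = −0.5·(-0.279583) − 0.25·(-0.346275) = 0.2264.

0.2264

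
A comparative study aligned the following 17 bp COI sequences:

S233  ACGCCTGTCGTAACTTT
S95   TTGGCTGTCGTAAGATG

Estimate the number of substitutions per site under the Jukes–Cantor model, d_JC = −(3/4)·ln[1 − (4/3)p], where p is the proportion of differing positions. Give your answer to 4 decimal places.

The sequences differ at positions 1 (A/T), 2 (C/T), 4 (C/G), 14 (C/G), 15 (T/A), 17 (T/G).
p = 6/17 = 0.352941.
d = −0.75 · ln(1 − (4/3)·0.352941) = −0.75 · ln(0.529412) = −0.75 · (-0.635988) = 0.4770.

0.4770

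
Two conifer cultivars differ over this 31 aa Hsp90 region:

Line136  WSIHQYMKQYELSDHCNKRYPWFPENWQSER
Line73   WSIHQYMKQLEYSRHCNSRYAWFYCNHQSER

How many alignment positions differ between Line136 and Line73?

Mismatches occur at site 10 (Y/L), site 12 (L/Y), site 14 (D/R), site 18 (K/S), site 21 (P/A), site 24 (P/Y), site 25 (E/C), site 27 (W/H).
That gives 8 mismatches out of 31 aligned sites, so the Hamming distance is 8.

8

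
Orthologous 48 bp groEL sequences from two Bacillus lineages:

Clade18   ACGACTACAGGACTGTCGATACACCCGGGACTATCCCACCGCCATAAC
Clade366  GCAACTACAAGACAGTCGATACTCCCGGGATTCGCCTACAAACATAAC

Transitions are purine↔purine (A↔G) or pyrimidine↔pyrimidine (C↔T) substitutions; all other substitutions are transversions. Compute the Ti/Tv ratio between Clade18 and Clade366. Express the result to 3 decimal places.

The sequences differ at positions 1 (A/G, transition), 3 (G/A, transition), 10 (G/A, transition), 14 (T/A, transversion), 23 (A/T, transversion), 31 (C/T, transition), 33 (A/C, transversion), 34 (T/G, transversion), 37 (C/T, transition), 40 (C/A, transversion), 41 (G/A, transition), 42 (C/A, transversion).
Of the 12 differences, 6 transitions and 6 transversions, so Ti/Tv = 6/6 = 1.000.

1.000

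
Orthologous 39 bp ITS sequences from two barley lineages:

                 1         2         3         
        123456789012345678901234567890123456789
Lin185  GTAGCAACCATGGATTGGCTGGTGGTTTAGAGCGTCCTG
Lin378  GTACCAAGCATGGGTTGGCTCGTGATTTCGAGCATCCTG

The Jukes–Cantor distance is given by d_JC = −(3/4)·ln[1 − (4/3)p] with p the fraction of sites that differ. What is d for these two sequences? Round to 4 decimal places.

The sequences differ at positions 4 (G/C), 8 (C/G), 14 (A/G), 21 (G/C), 25 (G/A), 29 (A/C), 34 (G/A).
p = 7/39 = 0.179487.
d = −0.75 · ln(1 − (4/3)·0.179487) = −0.75 · ln(0.760684) = −0.75 · (-0.273537) = 0.2052.

0.2052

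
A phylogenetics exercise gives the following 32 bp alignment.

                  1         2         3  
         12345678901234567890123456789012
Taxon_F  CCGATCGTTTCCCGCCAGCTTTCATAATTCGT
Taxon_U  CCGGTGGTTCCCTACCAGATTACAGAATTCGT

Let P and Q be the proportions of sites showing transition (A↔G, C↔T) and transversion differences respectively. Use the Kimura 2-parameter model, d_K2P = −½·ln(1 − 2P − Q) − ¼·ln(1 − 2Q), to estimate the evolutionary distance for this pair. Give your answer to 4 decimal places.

The sequences differ at positions 4 (A/G, transition), 6 (C/G, transversion), 10 (T/C, transition), 13 (C/T, transition), 14 (G/A, transition), 19 (C/A, transversion), 22 (T/A, transversion), 25 (T/G, transversion).
Of the 8 differences, 4 transitions and 4 transversions over 32 sites: P = 4/32 = 0.125000, Q = 4/32 = 0.125000.
d = −0.5·ln(0.625000) − 0.25·ln(0.750000) = −0.5·(-0.470004) − 0.25·(-0.287682) = 0.3069.

0.3069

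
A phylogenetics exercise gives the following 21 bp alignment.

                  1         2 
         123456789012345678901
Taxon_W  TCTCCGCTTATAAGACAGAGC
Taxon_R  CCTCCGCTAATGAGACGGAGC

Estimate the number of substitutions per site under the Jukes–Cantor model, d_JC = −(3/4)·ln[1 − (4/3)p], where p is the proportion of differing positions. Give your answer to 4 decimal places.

Mismatches occur at site 1 (T→C), site 9 (T→A), site 12 (A→G), site 17 (A→G).
p = 4/21 = 0.190476.
d = −0.75 · ln(1 − (4/3)·0.190476) = −0.75 · ln(0.746032) = −0.75 · (-0.292987) = 0.2197.

0.2197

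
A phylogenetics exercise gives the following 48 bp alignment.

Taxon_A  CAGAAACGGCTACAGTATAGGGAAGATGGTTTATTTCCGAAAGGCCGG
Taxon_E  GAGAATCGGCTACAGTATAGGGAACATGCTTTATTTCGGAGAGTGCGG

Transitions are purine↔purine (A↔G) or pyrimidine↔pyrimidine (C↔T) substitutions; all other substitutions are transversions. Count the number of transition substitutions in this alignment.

1

The sequences differ at positions 1 (C/G, transversion), 6 (A/T, transversion), 25 (G/C, transversion), 29 (G/C, transversion), 38 (C/G, transversion), 41 (A/G, transition), 44 (G/T, transversion), 45 (C/G, transversion).
Of the 8 differences, 1 transition and 7 transversions, so the answer is 1.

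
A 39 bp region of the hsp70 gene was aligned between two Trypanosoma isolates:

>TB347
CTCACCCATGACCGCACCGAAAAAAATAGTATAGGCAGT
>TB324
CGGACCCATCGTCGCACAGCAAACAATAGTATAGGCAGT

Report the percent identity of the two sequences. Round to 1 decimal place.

The sequences differ at positions 2 (T/G), 3 (C/G), 10 (G/C), 11 (A/G), 12 (C/T), 18 (C/A), 20 (A/C), 24 (A/C).
31 of the 39 sites match, so the percent identity is 31/39 × 100 = 79.5%.

79.5%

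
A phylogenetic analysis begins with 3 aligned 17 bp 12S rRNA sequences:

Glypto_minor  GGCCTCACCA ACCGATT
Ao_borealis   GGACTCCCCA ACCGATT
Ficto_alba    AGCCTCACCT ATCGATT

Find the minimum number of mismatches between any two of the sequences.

Pairwise Hamming distances:
  Glypto_minor vs Ao_borealis: 2
  Glypto_minor vs Ficto_alba: 3
  Ao_borealis vs Ficto_alba: 5
The smallest is 2, between Glypto_minor and Ao_borealis.

2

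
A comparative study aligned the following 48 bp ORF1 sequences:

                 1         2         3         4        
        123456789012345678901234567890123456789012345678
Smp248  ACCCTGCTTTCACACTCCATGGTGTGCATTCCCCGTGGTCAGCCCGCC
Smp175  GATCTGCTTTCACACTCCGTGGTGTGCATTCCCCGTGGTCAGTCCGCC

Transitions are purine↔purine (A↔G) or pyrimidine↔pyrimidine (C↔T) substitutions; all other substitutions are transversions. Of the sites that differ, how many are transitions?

4

The sequences differ at positions 1 (A/G, transition), 2 (C/A, transversion), 3 (C/T, transition), 19 (A/G, transition), 43 (C/T, transition).
Of the 5 differences, 4 transitions and 1 transversion, so the answer is 4.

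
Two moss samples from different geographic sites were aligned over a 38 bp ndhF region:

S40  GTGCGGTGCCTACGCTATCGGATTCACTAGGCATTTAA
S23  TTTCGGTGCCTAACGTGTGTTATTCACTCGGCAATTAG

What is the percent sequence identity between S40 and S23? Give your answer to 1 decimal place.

68.4%

Differing sites — 1:G/T; 3:G/T; 13:C/A; 14:G/C; 15:C/G; 17:A/G; 19:C/G; 20:G/T; 21:G/T; 29:A/C; 34:T/A; 38:A/G.
26 of the 38 sites match, so the percent identity is 26/38 × 100 = 68.4%.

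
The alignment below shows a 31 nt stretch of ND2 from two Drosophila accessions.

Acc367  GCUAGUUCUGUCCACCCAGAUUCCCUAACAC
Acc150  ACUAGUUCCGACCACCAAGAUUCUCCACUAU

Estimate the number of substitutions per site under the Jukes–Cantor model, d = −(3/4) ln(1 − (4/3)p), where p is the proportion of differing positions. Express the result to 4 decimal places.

0.3672

The sequences differ at positions 1 (G/A), 9 (U/C), 11 (U/A), 17 (C/A), 24 (C/U), 26 (U/C), 28 (A/C), 29 (C/U), 31 (C/U).
p = 9/31 = 0.290323.
d = −0.75 · ln(1 − (4/3)·0.290323) = −0.75 · ln(0.612903) = −0.75 · (-0.489549) = 0.3672.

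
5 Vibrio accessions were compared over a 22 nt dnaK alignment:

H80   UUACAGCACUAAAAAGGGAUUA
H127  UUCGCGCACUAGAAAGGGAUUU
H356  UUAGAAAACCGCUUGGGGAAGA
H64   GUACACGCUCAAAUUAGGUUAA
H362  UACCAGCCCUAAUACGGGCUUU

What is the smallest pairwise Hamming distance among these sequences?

5

Pairwise Hamming distances:
  H80 vs H127: 5
  H80 vs H356: 11
  H80 vs H64: 11
  H80 vs H362: 7
  H127 vs H356: 13
  H127 vs H64: 16
  H127 vs H362: 8
  H356 vs H64: 14
  H356 vs H362: 15
  H64 vs H362: 14
The smallest is 5, between H80 and H127.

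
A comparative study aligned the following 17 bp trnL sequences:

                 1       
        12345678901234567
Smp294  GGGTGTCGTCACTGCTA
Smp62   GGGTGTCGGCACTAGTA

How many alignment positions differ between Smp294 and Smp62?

The sequences differ at positions 9 (T/G), 14 (G/A), 15 (C/G).
That gives 3 mismatches out of 17 aligned sites, so the Hamming distance is 3.

3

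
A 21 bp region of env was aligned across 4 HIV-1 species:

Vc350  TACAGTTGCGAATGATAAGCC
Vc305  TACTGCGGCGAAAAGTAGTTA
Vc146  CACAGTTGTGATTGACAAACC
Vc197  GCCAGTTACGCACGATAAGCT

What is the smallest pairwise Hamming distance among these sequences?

Pairwise Hamming distances:
  Vc350 vs Vc305: 10
  Vc350 vs Vc146: 5
  Vc350 vs Vc197: 6
  Vc305 vs Vc146: 14
  Vc305 vs Vc197: 14
  Vc146 vs Vc197: 10
The smallest is 5, between Vc350 and Vc146.

5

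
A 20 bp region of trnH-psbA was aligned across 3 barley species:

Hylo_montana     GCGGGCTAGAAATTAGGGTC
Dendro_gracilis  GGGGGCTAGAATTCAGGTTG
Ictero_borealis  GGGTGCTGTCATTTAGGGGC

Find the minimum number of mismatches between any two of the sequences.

5

Pairwise Hamming distances:
  Hylo_montana vs Dendro_gracilis: 5
  Hylo_montana vs Ictero_borealis: 7
  Dendro_gracilis vs Ictero_borealis: 8
The smallest is 5, between Hylo_montana and Dendro_gracilis.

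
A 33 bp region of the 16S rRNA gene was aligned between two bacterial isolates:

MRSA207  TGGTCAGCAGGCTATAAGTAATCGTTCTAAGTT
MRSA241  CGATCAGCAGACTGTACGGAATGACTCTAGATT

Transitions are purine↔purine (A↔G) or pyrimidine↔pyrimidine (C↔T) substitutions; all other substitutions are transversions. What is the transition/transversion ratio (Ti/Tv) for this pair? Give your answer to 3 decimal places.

2.667

The sequences differ at positions 1 (T/C, transition), 3 (G/A, transition), 11 (G/A, transition), 14 (A/G, transition), 17 (A/C, transversion), 19 (T/G, transversion), 23 (C/G, transversion), 24 (G/A, transition), 25 (T/C, transition), 30 (A/G, transition), 31 (G/A, transition).
Of the 11 differences, 8 transitions and 3 transversions, so Ti/Tv = 8/3 = 2.667.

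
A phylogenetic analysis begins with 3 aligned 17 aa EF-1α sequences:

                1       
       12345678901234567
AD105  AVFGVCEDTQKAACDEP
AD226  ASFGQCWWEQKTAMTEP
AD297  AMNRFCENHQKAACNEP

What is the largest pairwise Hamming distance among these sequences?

Pairwise Hamming distances:
  AD105 vs AD226: 8
  AD105 vs AD297: 7
  AD226 vs AD297: 10
The largest is 10, between AD226 and AD297.

10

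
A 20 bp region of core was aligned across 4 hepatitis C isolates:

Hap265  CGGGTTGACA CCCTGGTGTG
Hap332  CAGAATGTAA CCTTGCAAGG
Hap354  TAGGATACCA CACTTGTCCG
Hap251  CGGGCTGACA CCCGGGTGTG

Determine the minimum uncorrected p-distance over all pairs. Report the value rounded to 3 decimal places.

0.100

Pairwise Hamming distances:
  Hap265 vs Hap332: 10
  Hap265 vs Hap354: 9
  Hap265 vs Hap251: 2
  Hap332 vs Hap354: 12
  Hap332 vs Hap251: 11
  Hap354 vs Hap251: 10
The smallest is 2 mismatches, between Hap265 and Hap251; p = 2/20 = 0.100.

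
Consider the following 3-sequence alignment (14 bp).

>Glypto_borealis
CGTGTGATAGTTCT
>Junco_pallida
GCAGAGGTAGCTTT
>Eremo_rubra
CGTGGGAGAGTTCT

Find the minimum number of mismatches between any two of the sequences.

2

Pairwise Hamming distances:
  Glypto_borealis vs Junco_pallida: 7
  Glypto_borealis vs Eremo_rubra: 2
  Junco_pallida vs Eremo_rubra: 8
The smallest is 2, between Glypto_borealis and Eremo_rubra.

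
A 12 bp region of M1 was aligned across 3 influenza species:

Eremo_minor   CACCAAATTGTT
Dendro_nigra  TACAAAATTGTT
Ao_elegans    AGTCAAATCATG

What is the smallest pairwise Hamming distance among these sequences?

2

Pairwise Hamming distances:
  Eremo_minor vs Dendro_nigra: 2
  Eremo_minor vs Ao_elegans: 6
  Dendro_nigra vs Ao_elegans: 7
The smallest is 2, between Eremo_minor and Dendro_nigra.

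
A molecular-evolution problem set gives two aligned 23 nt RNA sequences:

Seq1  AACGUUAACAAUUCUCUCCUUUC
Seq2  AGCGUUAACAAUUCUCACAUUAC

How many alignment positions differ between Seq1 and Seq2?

4

Mismatches occur at site 2 (A↔G), site 17 (U↔A), site 19 (C↔A), site 22 (U↔A).
That gives 4 mismatches out of 23 aligned sites, so the Hamming distance is 4.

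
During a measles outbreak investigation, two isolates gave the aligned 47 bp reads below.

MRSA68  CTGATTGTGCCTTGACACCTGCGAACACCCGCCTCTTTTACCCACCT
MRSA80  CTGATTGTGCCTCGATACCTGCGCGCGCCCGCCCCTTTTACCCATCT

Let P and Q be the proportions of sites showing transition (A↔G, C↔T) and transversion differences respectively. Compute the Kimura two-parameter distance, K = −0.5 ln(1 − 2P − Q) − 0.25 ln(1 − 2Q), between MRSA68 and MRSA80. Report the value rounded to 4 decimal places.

Mismatches occur at site 13 (T↔C, transition), site 16 (C↔T, transition), site 24 (A↔C, transversion), site 25 (A↔G, transition), site 27 (A↔G, transition), site 34 (T↔C, transition), site 45 (C↔T, transition).
Of the 7 differences, 6 transitions and 1 transversion over 47 sites: P = 6/47 = 0.127660, Q = 1/47 = 0.021277.
d = −0.5·ln(0.723403) − 0.25·ln(0.957446) = −0.5·(-0.323789) − 0.25·(-0.043486) = 0.1728.

0.1728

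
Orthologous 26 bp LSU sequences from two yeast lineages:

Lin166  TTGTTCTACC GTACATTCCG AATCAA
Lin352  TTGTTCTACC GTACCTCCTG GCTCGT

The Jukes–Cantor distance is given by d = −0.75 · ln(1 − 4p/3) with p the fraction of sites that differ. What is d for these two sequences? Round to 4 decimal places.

The sequences differ at positions 15 (A/C), 17 (T/C), 19 (C/T), 21 (A/G), 22 (A/C), 25 (A/G), 26 (A/T).
p = 7/26 = 0.269231.
d = −0.75 · ln(1 − (4/3)·0.269231) = −0.75 · ln(0.641025) = −0.75 · (-0.444687) = 0.3335.

0.3335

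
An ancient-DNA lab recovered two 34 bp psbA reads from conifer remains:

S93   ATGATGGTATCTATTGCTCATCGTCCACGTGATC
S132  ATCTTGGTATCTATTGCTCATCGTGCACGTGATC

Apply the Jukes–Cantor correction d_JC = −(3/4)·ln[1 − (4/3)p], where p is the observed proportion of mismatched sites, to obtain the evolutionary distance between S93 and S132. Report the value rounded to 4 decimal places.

0.0939

Mismatches occur at site 3 (G/C), site 4 (A/T), site 25 (C/G).
p = 3/34 = 0.088235.
d = −0.75 · ln(1 − (4/3)·0.088235) = −0.75 · ln(0.882353) = −0.75 · (-0.125163) = 0.0939.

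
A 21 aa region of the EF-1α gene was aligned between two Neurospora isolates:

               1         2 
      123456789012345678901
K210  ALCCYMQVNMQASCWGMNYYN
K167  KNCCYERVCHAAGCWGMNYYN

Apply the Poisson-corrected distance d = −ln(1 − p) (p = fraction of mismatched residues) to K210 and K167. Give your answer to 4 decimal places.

The sequences differ at positions 1 (A/K), 2 (L/N), 6 (M/E), 7 (Q/R), 9 (N/C), 10 (M/H), 11 (Q/A), 13 (S/G).
p = 8/21 = 0.380952.
d = −ln(1 − 0.380952) = −ln(0.619048) = 0.4796.

0.4796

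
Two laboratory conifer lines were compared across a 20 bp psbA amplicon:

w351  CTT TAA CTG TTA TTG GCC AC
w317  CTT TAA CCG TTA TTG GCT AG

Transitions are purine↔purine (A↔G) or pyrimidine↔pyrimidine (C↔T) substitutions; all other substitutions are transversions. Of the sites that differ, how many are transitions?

Mismatches occur at site 8 (T→C, transition), site 18 (C→T, transition), site 20 (C→G, transversion).
Of the 3 differences, 2 transitions and 1 transversion, so the answer is 2.

2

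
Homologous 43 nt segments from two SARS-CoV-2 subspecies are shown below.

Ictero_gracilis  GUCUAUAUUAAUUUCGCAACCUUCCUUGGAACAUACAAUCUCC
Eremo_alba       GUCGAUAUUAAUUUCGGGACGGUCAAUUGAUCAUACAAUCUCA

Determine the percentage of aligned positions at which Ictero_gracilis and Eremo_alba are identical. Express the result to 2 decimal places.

76.74%

The sequences differ at positions 4 (U/G), 17 (C/G), 18 (A/G), 21 (C/G), 22 (U/G), 25 (C/A), 26 (U/A), 28 (G/U), 31 (A/U), 43 (C/A).
33 of the 43 sites match, so the percent identity is 33/43 × 100 = 76.74%.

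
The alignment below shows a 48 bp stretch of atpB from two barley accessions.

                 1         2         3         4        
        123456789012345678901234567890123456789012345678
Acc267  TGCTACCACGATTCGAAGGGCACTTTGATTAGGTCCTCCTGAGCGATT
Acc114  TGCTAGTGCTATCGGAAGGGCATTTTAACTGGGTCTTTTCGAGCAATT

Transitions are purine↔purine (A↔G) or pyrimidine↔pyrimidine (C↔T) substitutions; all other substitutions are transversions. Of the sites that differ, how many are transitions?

Mismatches occur at site 6 (C/G, transversion), site 7 (C/T, transition), site 8 (A/G, transition), site 10 (G/T, transversion), site 13 (T/C, transition), site 14 (C/G, transversion), site 23 (C/T, transition), site 27 (G/A, transition), site 29 (T/C, transition), site 31 (A/G, transition), site 36 (C/T, transition), site 38 (C/T, transition), site 39 (C/T, transition), site 40 (T/C, transition), site 45 (G/A, transition).
Of the 15 differences, 12 transitions and 3 transversions, so the answer is 12.

12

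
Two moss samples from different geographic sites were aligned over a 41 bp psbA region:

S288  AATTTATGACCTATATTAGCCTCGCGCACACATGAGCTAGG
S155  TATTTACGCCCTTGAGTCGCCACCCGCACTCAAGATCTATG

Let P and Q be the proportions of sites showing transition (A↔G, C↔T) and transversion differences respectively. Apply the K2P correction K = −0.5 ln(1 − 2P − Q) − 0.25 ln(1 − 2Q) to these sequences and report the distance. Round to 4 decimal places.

Differing sites — 1:A/T (Tv); 7:T/C (Ti); 9:A/C (Tv); 13:A/T (Tv); 14:T/G (Tv); 16:T/G (Tv); 18:A/C (Tv); 22:T/A (Tv); 24:G/C (Tv); 30:A/T (Tv); 33:T/A (Tv); 36:G/T (Tv); 40:G/T (Tv).
Of the 13 differences, 1 transition and 12 transversions over 41 sites: P = 1/41 = 0.024390, Q = 12/41 = 0.292683.
d = −0.5·ln(0.658537) − 0.25·ln(0.414634) = −0.5·(-0.417735) − 0.25·(-0.880359) = 0.4290.

0.4290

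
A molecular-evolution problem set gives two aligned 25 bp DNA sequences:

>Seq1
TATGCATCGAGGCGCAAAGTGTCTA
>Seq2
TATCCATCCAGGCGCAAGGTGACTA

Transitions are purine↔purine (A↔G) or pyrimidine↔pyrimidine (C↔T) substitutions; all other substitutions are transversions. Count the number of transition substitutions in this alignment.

1

The sequences differ at positions 4 (G/C, transversion), 9 (G/C, transversion), 18 (A/G, transition), 22 (T/A, transversion).
Of the 4 differences, 1 transition and 3 transversions, so the answer is 1.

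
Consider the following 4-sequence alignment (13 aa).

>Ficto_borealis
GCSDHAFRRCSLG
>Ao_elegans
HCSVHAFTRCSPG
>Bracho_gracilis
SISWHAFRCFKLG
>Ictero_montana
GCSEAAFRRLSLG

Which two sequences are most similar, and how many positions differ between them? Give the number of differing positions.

Pairwise Hamming distances:
  Ficto_borealis vs Ao_elegans: 4
  Ficto_borealis vs Bracho_gracilis: 6
  Ficto_borealis vs Ictero_montana: 3
  Ao_elegans vs Bracho_gracilis: 8
  Ao_elegans vs Ictero_montana: 6
  Bracho_gracilis vs Ictero_montana: 7
The smallest is 3, between Ficto_borealis and Ictero_montana.

3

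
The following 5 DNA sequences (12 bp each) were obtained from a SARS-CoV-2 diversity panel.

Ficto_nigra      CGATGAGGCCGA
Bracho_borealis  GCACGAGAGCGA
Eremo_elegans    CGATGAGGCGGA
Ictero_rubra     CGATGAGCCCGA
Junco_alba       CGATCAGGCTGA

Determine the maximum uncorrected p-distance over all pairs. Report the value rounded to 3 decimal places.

Pairwise Hamming distances:
  Ficto_nigra vs Bracho_borealis: 5
  Ficto_nigra vs Eremo_elegans: 1
  Ficto_nigra vs Ictero_rubra: 1
  Ficto_nigra vs Junco_alba: 2
  Bracho_borealis vs Eremo_elegans: 6
  Bracho_borealis vs Ictero_rubra: 5
  Bracho_borealis vs Junco_alba: 7
  Eremo_elegans vs Ictero_rubra: 2
  Eremo_elegans vs Junco_alba: 2
  Ictero_rubra vs Junco_alba: 3
The largest is 7 mismatches, between Bracho_borealis and Junco_alba; p = 7/12 = 0.583.

0.583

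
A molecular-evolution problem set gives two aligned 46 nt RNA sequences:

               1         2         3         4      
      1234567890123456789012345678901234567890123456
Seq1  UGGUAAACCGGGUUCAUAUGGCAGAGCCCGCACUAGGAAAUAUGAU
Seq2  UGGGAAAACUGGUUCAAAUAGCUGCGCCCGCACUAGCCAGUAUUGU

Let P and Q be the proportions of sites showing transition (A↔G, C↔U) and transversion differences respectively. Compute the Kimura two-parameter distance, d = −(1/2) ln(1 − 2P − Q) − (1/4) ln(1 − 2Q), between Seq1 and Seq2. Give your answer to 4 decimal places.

Mismatches occur at site 4 (U→G, transversion), site 8 (C→A, transversion), site 10 (G→U, transversion), site 17 (U→A, transversion), site 20 (G→A, transition), site 23 (A→U, transversion), site 25 (A→C, transversion), site 37 (G→C, transversion), site 38 (A→C, transversion), site 40 (A→G, transition), site 44 (G→U, transversion), site 45 (A→G, transition).
Of the 12 differences, 3 transitions and 9 transversions over 46 sites: P = 3/46 = 0.065217, Q = 9/46 = 0.195652.
d = −0.5·ln(0.673914) − 0.25·ln(0.608696) = −0.5·(-0.394653) − 0.25·(-0.496436) = 0.3214.

0.3214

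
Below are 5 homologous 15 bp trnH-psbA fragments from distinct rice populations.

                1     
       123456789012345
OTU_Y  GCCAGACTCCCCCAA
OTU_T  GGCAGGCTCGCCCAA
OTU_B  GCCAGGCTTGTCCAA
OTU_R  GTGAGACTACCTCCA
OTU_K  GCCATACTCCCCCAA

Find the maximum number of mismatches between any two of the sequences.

Pairwise Hamming distances:
  OTU_Y vs OTU_T: 3
  OTU_Y vs OTU_B: 4
  OTU_Y vs OTU_R: 5
  OTU_Y vs OTU_K: 1
  OTU_T vs OTU_B: 3
  OTU_T vs OTU_R: 7
  OTU_T vs OTU_K: 4
  OTU_B vs OTU_R: 8
  OTU_B vs OTU_K: 5
  OTU_R vs OTU_K: 6
The largest is 8, between OTU_B and OTU_R.

8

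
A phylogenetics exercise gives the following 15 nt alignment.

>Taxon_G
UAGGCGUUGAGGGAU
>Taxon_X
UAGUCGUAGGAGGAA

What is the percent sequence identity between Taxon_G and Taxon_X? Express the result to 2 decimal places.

66.67%

Differing sites — 4:G/U; 8:U/A; 10:A/G; 11:G/A; 15:U/A.
10 of the 15 sites match, so the percent identity is 10/15 × 100 = 66.67%.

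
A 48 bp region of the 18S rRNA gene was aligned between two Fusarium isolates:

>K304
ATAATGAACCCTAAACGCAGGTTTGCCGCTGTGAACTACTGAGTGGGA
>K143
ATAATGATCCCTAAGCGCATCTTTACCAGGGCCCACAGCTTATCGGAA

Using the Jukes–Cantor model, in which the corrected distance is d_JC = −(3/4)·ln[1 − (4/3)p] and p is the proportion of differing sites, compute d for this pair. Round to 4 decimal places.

The sequences differ at positions 8 (A/T), 15 (A/G), 20 (G/T), 21 (G/C), 25 (G/A), 28 (G/A), 29 (C/G), 30 (T/G), 32 (T/C), 33 (G/C), 34 (A/C), 37 (T/A), 38 (A/G), 41 (G/T), 43 (G/T), 44 (T/C), 47 (G/A).
p = 17/48 = 0.354167.
d = −0.75 · ln(1 − (4/3)·0.354167) = −0.75 · ln(0.527777) = −0.75 · (-0.639081) = 0.4793.

0.4793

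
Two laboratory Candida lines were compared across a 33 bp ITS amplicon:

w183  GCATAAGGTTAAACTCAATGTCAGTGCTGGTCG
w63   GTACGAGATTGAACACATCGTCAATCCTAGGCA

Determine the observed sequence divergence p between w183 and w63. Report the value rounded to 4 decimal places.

Differing sites — 2:C/T; 4:T/C; 5:A/G; 8:G/A; 11:A/G; 15:T/A; 18:A/T; 19:T/C; 24:G/A; 26:G/C; 29:G/A; 31:T/G; 33:G/A.
There are 13 differences over 33 sites, so p = 13/33 = 0.3939.

0.3939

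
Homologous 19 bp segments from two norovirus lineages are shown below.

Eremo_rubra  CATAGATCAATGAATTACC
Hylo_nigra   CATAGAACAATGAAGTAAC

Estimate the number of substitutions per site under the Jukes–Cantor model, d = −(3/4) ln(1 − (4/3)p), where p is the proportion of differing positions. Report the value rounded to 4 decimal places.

The sequences differ at positions 7 (T/A), 15 (T/G), 18 (C/A).
p = 3/19 = 0.157895.
d = −0.75 · ln(1 − (4/3)·0.157895) = −0.75 · ln(0.789473) = −0.75 · (-0.236390) = 0.1773.

0.1773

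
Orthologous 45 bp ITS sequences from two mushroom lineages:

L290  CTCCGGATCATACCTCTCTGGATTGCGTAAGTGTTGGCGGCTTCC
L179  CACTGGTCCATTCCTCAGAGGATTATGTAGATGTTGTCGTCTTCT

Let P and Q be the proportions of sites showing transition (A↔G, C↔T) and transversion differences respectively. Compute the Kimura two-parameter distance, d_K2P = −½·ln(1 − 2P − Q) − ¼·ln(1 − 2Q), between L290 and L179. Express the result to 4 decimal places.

0.4454

Differing sites — 2:T/A (Tv); 4:C/T (Ti); 7:A/T (Tv); 8:T/C (Ti); 12:A/T (Tv); 17:T/A (Tv); 18:C/G (Tv); 19:T/A (Tv); 25:G/A (Ti); 26:C/T (Ti); 30:A/G (Ti); 31:G/A (Ti); 37:G/T (Tv); 40:G/T (Tv); 45:C/T (Ti).
Of the 15 differences, 7 transitions and 8 transversions over 45 sites: P = 7/45 = 0.155556, Q = 8/45 = 0.177778.
d = −0.5·ln(0.511110) − 0.25·ln(0.644444) = −0.5·(-0.671170) − 0.25·(-0.439367) = 0.4454.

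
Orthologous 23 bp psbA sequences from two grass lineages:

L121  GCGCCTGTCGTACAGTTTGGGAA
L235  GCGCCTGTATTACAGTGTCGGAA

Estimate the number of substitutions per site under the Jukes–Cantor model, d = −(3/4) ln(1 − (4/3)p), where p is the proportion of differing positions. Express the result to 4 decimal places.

Mismatches occur at site 9 (C↔A), site 10 (G↔T), site 17 (T↔G), site 19 (G↔C).
p = 4/23 = 0.173913.
d = −0.75 · ln(1 − (4/3)·0.173913) = −0.75 · ln(0.768116) = −0.75 · (-0.263815) = 0.1979.

0.1979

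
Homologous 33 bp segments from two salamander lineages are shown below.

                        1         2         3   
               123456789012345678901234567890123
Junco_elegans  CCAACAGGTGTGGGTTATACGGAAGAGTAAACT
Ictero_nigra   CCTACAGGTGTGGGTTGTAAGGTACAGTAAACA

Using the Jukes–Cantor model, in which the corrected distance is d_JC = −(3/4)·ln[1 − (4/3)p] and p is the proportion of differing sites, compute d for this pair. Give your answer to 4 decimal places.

Differing sites — 3:A/T; 17:A/G; 20:C/A; 23:A/T; 25:G/C; 33:T/A.
p = 6/33 = 0.181818.
d = −0.75 · ln(1 − (4/3)·0.181818) = −0.75 · ln(0.757576) = −0.75 · (-0.277631) = 0.2082.

0.2082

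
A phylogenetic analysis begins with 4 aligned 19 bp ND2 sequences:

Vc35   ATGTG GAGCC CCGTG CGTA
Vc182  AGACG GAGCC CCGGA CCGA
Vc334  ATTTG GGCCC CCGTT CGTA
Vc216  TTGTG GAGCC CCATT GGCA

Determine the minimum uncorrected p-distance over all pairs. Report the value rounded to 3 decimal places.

0.211

Pairwise Hamming distances:
  Vc35 vs Vc182: 7
  Vc35 vs Vc334: 4
  Vc35 vs Vc216: 5
  Vc182 vs Vc334: 9
  Vc182 vs Vc216: 10
  Vc334 vs Vc216: 7
The smallest is 4 mismatches, between Vc35 and Vc334; p = 4/19 = 0.211.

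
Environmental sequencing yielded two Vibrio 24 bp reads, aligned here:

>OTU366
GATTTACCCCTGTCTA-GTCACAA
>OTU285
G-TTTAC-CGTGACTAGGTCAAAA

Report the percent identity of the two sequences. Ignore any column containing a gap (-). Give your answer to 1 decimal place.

Excluding the 3 gap columns leaves 21 comparable sites.
Differing sites — 10:C/G; 13:T/A; 22:C/A.
18 of the 21 comparable sites match, so the percent identity is 18/21 × 100 = 85.7%.

85.7%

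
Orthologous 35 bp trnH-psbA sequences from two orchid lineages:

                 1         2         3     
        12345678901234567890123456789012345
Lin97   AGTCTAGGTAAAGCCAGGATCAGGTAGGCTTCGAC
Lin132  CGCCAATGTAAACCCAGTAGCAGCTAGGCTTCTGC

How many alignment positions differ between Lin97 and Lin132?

The sequences differ at positions 1 (A/C), 3 (T/C), 5 (T/A), 7 (G/T), 13 (G/C), 18 (G/T), 20 (T/G), 24 (G/C), 33 (G/T), 34 (A/G).
That gives 10 mismatches out of 35 aligned sites, so the Hamming distance is 10.

10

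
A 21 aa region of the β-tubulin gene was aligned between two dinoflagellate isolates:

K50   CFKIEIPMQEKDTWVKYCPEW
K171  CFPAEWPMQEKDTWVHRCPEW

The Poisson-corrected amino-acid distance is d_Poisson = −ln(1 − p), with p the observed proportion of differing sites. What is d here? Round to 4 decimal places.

0.2719

Differing sites — 3:K/P; 4:I/A; 6:I/W; 16:K/H; 17:Y/R.
p = 5/21 = 0.238095.
d = −ln(1 − 0.238095) = −ln(0.761905) = 0.2719.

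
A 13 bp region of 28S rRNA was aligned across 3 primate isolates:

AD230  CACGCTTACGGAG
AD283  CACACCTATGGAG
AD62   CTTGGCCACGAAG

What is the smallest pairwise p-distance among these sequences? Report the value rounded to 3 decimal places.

Pairwise Hamming distances:
  AD230 vs AD283: 3
  AD230 vs AD62: 6
  AD283 vs AD62: 7
The smallest is 3 mismatches, between AD230 and AD283; p = 3/13 = 0.231.

0.231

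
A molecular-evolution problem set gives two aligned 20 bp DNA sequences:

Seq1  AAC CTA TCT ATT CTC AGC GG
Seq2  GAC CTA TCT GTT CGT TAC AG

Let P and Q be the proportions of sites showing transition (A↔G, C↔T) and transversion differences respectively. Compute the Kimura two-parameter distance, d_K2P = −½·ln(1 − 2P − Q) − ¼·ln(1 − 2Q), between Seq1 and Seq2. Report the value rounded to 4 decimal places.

Differing sites — 1:A/G (Ti); 10:A/G (Ti); 14:T/G (Tv); 15:C/T (Ti); 16:A/T (Tv); 17:G/A (Ti); 19:G/A (Ti).
Of the 7 differences, 5 transitions and 2 transversions over 20 sites: P = 5/20 = 0.250000, Q = 2/20 = 0.100000.
d = −0.5·ln(0.400000) − 0.25·ln(0.800000) = −0.5·(-0.916291) − 0.25·(-0.223144) = 0.5139.

0.5139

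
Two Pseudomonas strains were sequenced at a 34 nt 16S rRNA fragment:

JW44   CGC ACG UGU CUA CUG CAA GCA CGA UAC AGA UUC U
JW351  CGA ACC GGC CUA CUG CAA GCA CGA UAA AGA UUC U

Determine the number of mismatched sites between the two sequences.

5

Differing sites — 3:C/A; 6:G/C; 7:U/G; 9:U/C; 27:C/A.
That gives 5 mismatches out of 34 aligned sites, so the Hamming distance is 5.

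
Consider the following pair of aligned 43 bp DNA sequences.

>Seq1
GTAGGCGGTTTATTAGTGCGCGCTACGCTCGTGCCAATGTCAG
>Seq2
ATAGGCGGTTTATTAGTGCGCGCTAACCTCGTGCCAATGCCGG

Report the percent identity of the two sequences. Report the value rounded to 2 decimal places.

88.37%

Differing sites — 1:G/A; 26:C/A; 27:G/C; 40:T/C; 42:A/G.
38 of the 43 sites match, so the percent identity is 38/43 × 100 = 88.37%.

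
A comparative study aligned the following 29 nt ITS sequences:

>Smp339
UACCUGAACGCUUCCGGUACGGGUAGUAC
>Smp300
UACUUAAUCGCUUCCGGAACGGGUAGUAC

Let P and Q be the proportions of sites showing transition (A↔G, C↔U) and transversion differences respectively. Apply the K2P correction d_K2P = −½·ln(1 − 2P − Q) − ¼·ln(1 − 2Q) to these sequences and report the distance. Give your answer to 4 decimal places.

Mismatches occur at site 4 (C→U, transition), site 6 (G→A, transition), site 8 (A→U, transversion), site 18 (U→A, transversion).
Of the 4 differences, 2 transitions and 2 transversions over 29 sites: P = 2/29 = 0.068966, Q = 2/29 = 0.068966.
d = −0.5·ln(0.793102) − 0.25·ln(0.862068) = −0.5·(-0.231803) − 0.25·(-0.148421) = 0.1530.

0.1530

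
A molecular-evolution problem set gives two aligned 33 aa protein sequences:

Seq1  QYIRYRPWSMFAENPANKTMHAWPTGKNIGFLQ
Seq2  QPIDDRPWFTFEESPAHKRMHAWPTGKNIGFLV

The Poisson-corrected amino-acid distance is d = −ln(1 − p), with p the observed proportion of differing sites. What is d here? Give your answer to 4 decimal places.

0.3610

Mismatches occur at site 2 (Y↔P), site 4 (R↔D), site 5 (Y↔D), site 9 (S↔F), site 10 (M↔T), site 12 (A↔E), site 14 (N↔S), site 17 (N↔H), site 19 (T↔R), site 33 (Q↔V).
p = 10/33 = 0.303030.
d = −ln(1 − 0.303030) = −ln(0.696970) = 0.3610.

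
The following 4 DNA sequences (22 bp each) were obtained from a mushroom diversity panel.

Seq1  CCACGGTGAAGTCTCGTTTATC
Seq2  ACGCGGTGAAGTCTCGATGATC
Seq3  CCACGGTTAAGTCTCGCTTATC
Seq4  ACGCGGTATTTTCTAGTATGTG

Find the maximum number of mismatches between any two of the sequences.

11

Pairwise Hamming distances:
  Seq1 vs Seq2: 4
  Seq1 vs Seq3: 2
  Seq1 vs Seq4: 10
  Seq2 vs Seq3: 5
  Seq2 vs Seq4: 10
  Seq3 vs Seq4: 11
The largest is 11, between Seq3 and Seq4.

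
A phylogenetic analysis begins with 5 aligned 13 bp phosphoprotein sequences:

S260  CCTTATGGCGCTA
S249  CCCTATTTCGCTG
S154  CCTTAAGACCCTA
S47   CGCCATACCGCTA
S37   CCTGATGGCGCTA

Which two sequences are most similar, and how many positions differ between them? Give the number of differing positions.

1

Pairwise Hamming distances:
  S260 vs S249: 4
  S260 vs S154: 3
  S260 vs S47: 5
  S260 vs S37: 1
  S249 vs S154: 6
  S249 vs S47: 5
  S249 vs S37: 5
  S154 vs S47: 7
  S154 vs S37: 4
  S47 vs S37: 5
The smallest is 1, between S260 and S37.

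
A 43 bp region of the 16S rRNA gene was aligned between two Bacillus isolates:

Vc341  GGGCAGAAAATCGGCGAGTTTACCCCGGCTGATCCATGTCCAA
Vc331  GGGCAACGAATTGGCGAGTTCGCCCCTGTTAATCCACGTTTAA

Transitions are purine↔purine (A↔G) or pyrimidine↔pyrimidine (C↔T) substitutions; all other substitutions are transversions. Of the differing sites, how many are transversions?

The sequences differ at positions 6 (G/A, transition), 7 (A/C, transversion), 8 (A/G, transition), 12 (C/T, transition), 21 (T/C, transition), 22 (A/G, transition), 27 (G/T, transversion), 29 (C/T, transition), 31 (G/A, transition), 37 (T/C, transition), 40 (C/T, transition), 41 (C/T, transition).
Of the 12 differences, 10 transitions and 2 transversions, so the answer is 2.

2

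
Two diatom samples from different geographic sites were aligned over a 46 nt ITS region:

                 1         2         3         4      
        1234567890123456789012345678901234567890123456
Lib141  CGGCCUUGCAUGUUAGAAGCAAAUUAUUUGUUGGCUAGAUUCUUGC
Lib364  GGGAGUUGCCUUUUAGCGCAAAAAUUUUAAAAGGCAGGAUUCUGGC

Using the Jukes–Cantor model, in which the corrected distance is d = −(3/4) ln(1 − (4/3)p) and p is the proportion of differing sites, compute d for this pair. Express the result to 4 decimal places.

0.5532

The sequences differ at positions 1 (C/G), 4 (C/A), 5 (C/G), 10 (A/C), 12 (G/U), 17 (A/C), 18 (A/G), 19 (G/C), 20 (C/A), 24 (U/A), 26 (A/U), 29 (U/A), 30 (G/A), 31 (U/A), 32 (U/A), 36 (U/A), 37 (A/G), 44 (U/G).
p = 18/46 = 0.391304.
d = −0.75 · ln(1 − (4/3)·0.391304) = −0.75 · ln(0.478261) = −0.75 · (-0.737599) = 0.5532.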